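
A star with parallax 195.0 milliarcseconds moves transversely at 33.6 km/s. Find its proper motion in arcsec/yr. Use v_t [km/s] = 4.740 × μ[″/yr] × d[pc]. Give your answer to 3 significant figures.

d = 1/p = 1/0.1950″ = 5.1282 pc.
μ = v_t / (4.74 d) = 33.6 / (4.74 × 5.1282) = 33.6 / 24.308 = 1.3823 ″/yr.

1.38 arcsec/yr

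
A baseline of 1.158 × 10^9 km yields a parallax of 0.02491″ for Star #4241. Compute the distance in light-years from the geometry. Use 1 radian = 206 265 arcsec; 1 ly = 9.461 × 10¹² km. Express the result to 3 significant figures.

1010 ly

θ = 0.02491″ = 0.02491/206265 = 1.2077 × 10^-7 rad.
d = B/θ = (1.158 × 10^9) / (1.2077 × 10^-7) = 9.5885 × 10^15 km = (9.5885 × 10^15) / (9.461 × 10^12) ly = 1013.5 ly.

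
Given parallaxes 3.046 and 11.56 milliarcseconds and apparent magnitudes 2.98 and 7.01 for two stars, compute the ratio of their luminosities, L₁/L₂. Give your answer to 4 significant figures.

d₁ = 1/p₁ = 1/0.003046″ = 328.3 pc; d₂ = 1/p₂ = 1/0.01156″ = 86.505 pc.
M₁ = m₁ − 5 log₁₀ d₁ + 5 = 2.98 − 12.5814 + 5 = -4.6014.
M₂ = 7.01 − 9.6852 + 5 = 2.3248.
L₁/L₂ = 10^(0.4(M₂ − M₁)) = 10^(0.4 × 6.9262) = 10^2.77048 = 589.49.

L₁/L₂ = 589.5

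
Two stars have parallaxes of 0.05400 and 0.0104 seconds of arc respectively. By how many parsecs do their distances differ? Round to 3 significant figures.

77.6 pc

d_A = 1/0.05400″ = 18.519 pc; d_B = 1/0.01040″ = 96.154 pc.
|d_B − d_A| = |96.154 − 18.519| = 77.635 pc.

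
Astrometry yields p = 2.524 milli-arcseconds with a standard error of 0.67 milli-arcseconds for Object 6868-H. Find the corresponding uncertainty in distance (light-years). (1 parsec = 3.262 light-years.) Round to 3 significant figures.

343 ly

d = 1/p, so σ_d = σ_p / p².
σ_d = 0.000670 / (0.002524)² = 0.000670 / 0.0000063706 = 105.17 pc = 105.17 × 3.262 ly = 343.06 ly.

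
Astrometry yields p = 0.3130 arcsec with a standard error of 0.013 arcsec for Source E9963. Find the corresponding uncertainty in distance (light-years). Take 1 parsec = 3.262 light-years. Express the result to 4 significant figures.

0.4329 ly

d = 1/p, so σ_d = σ_p / p².
σ_d = 0.0130 / (0.3130)² = 0.0130 / 0.097969 = 0.1327 pc = 0.1327 × 3.262 ly = 0.43287 ly.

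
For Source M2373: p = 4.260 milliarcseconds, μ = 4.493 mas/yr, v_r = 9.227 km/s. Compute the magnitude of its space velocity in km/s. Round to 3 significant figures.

10.5 km/s

d = 1/p = 1/0.004260″ = 234.74 pc.
μ = 4.493 mas/yr = 0.004493 ″/yr.
v_t = 4.740 μ d = 4.740 × 0.004493 × 234.74 = 4.9992 km/s.
v = √(v_r² + v_t²) = √(9.227² + 4.9992²) = √110.13 = 10.494 km/s.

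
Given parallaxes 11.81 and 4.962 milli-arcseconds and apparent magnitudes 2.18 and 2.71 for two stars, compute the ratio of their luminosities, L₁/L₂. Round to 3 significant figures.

d₁ = 1/p₁ = 1/0.01181″ = 84.674 pc; d₂ = 1/p₂ = 1/0.004962″ = 201.53 pc.
M₁ = m₁ − 5 log₁₀ d₁ + 5 = 2.18 − 9.6388 + 5 = -2.4588.
M₂ = 2.71 − 11.5217 + 5 = -3.8117.
L₁/L₂ = 10^(0.4(M₂ − M₁)) = 10^(0.4 × (-1.3529)) = 10^(-0.54116) = 0.28763.

L₁/L₂ = 0.288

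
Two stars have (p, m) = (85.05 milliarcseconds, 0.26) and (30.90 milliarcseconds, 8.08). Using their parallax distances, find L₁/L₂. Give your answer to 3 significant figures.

d₁ = 1/p₁ = 1/0.08505″ = 11.758 pc; d₂ = 1/p₂ = 1/0.03090″ = 32.362 pc.
M₁ = m₁ − 5 log₁₀ d₁ + 5 = 0.26 − 5.3517 + 5 = -0.0917.
M₂ = 8.08 − 7.5502 + 5 = 5.5298.
L₁/L₂ = 10^(0.4(M₂ − M₁)) = 10^(0.4 × 5.6215) = 10^2.24860 = 177.26.

L₁/L₂ = 177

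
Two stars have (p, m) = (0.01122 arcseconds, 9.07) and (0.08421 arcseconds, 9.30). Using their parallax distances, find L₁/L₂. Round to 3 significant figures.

L₁/L₂ = 69.6

d₁ = 1/p₁ = 1/0.01122″ = 89.127 pc; d₂ = 1/p₂ = 1/0.08421″ = 11.875 pc.
M₁ = m₁ − 5 log₁₀ d₁ + 5 = 9.07 − 9.7500 + 5 = 4.3200.
M₂ = 9.30 − 5.3732 + 5 = 8.9268.
L₁/L₂ = 10^(0.4(M₂ − M₁)) = 10^(0.4 × 4.6068) = 10^1.84272 = 69.618.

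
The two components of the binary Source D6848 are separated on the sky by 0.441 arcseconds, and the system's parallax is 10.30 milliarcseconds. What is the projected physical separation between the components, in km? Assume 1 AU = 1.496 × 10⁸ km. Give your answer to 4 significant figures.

d = 1/p = 1/0.01030″ = 97.087 pc.
At distance d (pc), an angle of θ arcsec spans θ·d AU: s = 0.441 × 97.087 = 42.815 AU.
= 42.815 × 1.496 × 10⁸ km = 6.4051 × 10^9 km.

6.405 × 10^9 km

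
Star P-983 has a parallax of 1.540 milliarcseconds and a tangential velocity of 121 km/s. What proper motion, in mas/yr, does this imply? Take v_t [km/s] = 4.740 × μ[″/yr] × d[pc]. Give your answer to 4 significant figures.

d = 1/p = 1/0.001540″ = 649.35 pc.
μ = v_t / (4.74 d) = 121 / (4.74 × 649.35) = 121 / 3077.9 = 0.039313 ″/yr = 39.313 mas/yr.

39.31 mas/yr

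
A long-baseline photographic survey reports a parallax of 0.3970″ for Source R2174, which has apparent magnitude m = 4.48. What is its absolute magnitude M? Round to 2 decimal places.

M = 7.47

d = 1/p = 1/0.3970″ = 2.5189 pc.
m − M = 5 log₁₀(2.5189) − 5 = 2.0061 − 5 = -2.9939.
M = m − (m − M) = 4.48 − (-2.9939) = 7.47.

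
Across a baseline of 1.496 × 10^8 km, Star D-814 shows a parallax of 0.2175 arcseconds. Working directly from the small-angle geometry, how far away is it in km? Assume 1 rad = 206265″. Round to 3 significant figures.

1.42 × 10^14 km

θ = 0.2175″ = 0.2175/206265 = 1.0545 × 10^-6 rad.
d = B/θ = (1.496 × 10^8) / (1.0545 × 10^-6) = 1.4187 × 10^14 km.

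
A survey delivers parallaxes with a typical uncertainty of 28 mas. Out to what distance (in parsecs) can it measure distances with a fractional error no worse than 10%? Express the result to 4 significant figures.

3.571 pc

σ_d/d = σ_p/p, so the condition is σ_p/p ≤ 0.10, i.e. p ≥ σ_p/0.10.
p_min = 28/0.10 = 280 mas = 0.28 arcsec.
d_max = 1/p_min = 1/0.28 = 3.5714 pc.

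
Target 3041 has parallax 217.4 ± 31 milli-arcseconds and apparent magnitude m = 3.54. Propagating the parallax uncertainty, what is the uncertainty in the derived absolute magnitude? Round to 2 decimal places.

M = m − 5 log₁₀ d + 5 = m + 5 log₁₀ p + 5, so ∂M/∂p = 5/(p ln 10).
σ_M = (5/ln 10) · (σ_p/p) = 2.1715 × 31/217.4 = 2.1715 × 0.14259 = 0.30963.

σ_M = 0.31 mag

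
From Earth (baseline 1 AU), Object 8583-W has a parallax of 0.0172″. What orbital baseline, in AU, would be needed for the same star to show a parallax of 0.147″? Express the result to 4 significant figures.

Parallax scales linearly with baseline: p ∝ B, so B = p_target / p_Earth × 1 AU.
B = 0.147 / 0.0172 = 8.5465 AU.

8.547 AU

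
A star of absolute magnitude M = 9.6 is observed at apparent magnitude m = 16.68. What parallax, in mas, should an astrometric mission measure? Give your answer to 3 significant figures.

3.84 mas

m − M = 16.68 − 9.6 = 7.08.
d = 10^((m−M)/5 + 1) = 10^2.416 = 260.62 pc.
p = 1/d = 1/260.62 = 0.003837 arcsec = 3.837 mas.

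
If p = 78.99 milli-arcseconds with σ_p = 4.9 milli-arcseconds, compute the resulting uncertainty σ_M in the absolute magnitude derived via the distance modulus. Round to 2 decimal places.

σ_M = 0.13 mag

M = m − 5 log₁₀ d + 5 = m + 5 log₁₀ p + 5, so ∂M/∂p = 5/(p ln 10).
σ_M = (5/ln 10) · (σ_p/p) = 2.1715 × 4.9/78.99 = 2.1715 × 0.062033 = 0.1347.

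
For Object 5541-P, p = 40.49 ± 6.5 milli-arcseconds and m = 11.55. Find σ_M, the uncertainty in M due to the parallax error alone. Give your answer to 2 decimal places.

σ_M = 0.35 mag

M = m − 5 log₁₀ d + 5 = m + 5 log₁₀ p + 5, so ∂M/∂p = 5/(p ln 10).
σ_M = (5/ln 10) · (σ_p/p) = 2.1715 × 6.5/40.49 = 2.1715 × 0.16053 = 0.34859.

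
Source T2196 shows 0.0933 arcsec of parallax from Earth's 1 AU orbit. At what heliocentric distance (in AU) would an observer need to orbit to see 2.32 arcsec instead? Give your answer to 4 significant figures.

Parallax scales linearly with baseline: p ∝ B, so B = p_target / p_Earth × 1 AU.
B = 2.32 / 0.0933 = 24.866 AU.

24.87 AU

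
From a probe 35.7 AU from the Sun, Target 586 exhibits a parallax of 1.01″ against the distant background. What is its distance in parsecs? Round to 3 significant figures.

35.3 pc

With baseline B (in AU) and parallax p (in arcsec), d = B/p parsecs.
d = 35.7 / 1.01 = 35.347 pc.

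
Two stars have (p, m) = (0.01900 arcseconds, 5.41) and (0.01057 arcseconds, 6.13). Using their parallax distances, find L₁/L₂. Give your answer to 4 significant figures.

L₁/L₂ = 0.6007

d₁ = 1/p₁ = 1/0.01900″ = 52.632 pc; d₂ = 1/p₂ = 1/0.01057″ = 94.607 pc.
M₁ = m₁ − 5 log₁₀ d₁ + 5 = 5.41 − 8.6062 + 5 = 1.8038.
M₂ = 6.13 − 9.8796 + 5 = 1.2504.
L₁/L₂ = 10^(0.4(M₂ − M₁)) = 10^(0.4 × (-0.5534)) = 10^(-0.22136) = 0.60068.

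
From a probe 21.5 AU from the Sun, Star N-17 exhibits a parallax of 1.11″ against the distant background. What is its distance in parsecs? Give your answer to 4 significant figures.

19.37 pc

With baseline B (in AU) and parallax p (in arcsec), d = B/p parsecs.
d = 21.5 / 1.11 = 19.369 pc.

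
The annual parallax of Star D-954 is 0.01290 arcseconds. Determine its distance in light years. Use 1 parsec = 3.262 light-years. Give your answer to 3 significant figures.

253 light years

d = 1/p = 1/0.01290 = 77.519 pc.
In light-years: 77.519 × 3.262 = 252.87 ly.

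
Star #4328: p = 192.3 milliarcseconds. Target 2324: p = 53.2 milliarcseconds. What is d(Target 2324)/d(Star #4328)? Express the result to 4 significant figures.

Since d = 1/p, d_B/d_A = p_A/p_B.
= 192.3 / 53.2 = 3.6147.

3.615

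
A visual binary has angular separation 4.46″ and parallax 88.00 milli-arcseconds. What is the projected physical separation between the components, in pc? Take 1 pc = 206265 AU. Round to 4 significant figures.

d = 1/p = 1/0.08800″ = 11.364 pc.
At distance d (pc), an angle of θ arcsec spans θ·d AU: s = 4.46 × 11.364 = 50.683 AU.
= 50.683 / 206265 = 0.00024572 pc.

0.0002457 pc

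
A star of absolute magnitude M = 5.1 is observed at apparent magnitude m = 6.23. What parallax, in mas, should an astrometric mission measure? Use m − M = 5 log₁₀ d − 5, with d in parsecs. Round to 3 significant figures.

m − M = 6.23 − 5.1 = 1.13.
d = 10^((m−M)/5 + 1) = 10^1.226 = 16.827 pc.
p = 1/d = 1/16.827 = 0.059428 arcsec = 59.428 mas.

59.4 mas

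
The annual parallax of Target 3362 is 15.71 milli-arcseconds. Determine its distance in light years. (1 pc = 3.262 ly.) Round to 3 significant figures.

p = 15.71 milli-arcseconds = 0.01571 arcsec.
d = 1/p = 1/0.01571 = 63.654 pc.
In light-years: 63.654 × 3.262 = 207.64 ly.

208 light years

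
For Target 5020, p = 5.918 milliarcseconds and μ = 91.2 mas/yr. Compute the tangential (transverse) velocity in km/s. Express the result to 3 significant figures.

d = 1/p = 1/0.005918″ = 168.98 pc.
μ = 91.2 mas/yr = 0.0912 ″/yr.
v_t = 4.74 × μ × d = 4.74 × 0.0912 × 168.98 = 73.048 km/s.

73.0 km/s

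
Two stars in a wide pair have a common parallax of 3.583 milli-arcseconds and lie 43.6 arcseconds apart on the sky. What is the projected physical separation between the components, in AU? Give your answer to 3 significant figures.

d = 1/p = 1/0.003583″ = 279.1 pc.
At distance d (pc), an angle of θ arcsec spans θ·d AU: s = 43.6 × 279.1 = 12169 AU.

12200 AU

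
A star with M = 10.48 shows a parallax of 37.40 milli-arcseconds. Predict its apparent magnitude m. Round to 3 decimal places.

m = 12.616

d = 1/p = 1/0.03740″ = 26.738 pc.
m − M = 5 log₁₀ d − 5 = 5 log₁₀(26.738) − 5 = 7.1356 − 5 = 2.1356.
m = M + (m − M) = 10.48 + 2.1356 = 12.616.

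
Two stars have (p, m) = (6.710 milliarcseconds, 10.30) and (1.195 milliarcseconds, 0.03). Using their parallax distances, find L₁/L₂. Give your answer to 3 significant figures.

L₁/L₂ = 2.47 × 10^-6

d₁ = 1/p₁ = 1/0.006710″ = 149.03 pc; d₂ = 1/p₂ = 1/0.001195″ = 836.82 pc.
M₁ = m₁ − 5 log₁₀ d₁ + 5 = 10.30 − 10.8664 + 5 = 4.4336.
M₂ = 0.03 − 14.6132 + 5 = -9.5832.
L₁/L₂ = 10^(0.4(M₂ − M₁)) = 10^(0.4 × (-14.0168)) = 10^(-5.60672) = 0.0000024733.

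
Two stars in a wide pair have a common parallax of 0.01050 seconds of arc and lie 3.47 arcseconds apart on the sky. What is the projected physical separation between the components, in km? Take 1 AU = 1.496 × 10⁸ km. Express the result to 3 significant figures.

d = 1/p = 1/0.01050″ = 95.238 pc.
At distance d (pc), an angle of θ arcsec spans θ·d AU: s = 3.47 × 95.238 = 330.48 AU.
= 330.48 × 1.496 × 10⁸ km = 4.9440 × 10^10 km.

4.94 × 10^10 km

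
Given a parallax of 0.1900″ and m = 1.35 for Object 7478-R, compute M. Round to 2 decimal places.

d = 1/p = 1/0.1900″ = 5.2632 pc.
m − M = 5 log₁₀(5.2632) − 5 = 3.6062 − 5 = -1.3938.
M = m − (m − M) = 1.35 − (-1.3938) = 2.74.

M = 2.74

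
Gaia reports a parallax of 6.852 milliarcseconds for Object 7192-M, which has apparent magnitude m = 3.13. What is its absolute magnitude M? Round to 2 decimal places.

M = -2.69

d = 1/p = 1/0.006852″ = 145.94 pc.
m − M = 5 log₁₀(145.94) − 5 = 10.8209 − 5 = 5.8209.
M = m − (m − M) = 3.13 − 5.8209 = -2.69.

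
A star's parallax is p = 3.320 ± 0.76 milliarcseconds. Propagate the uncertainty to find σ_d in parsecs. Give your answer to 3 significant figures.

69.0 pc

d = 1/p, so σ_d = σ_p / p².
σ_d = 0.000760 / (0.003320)² = 0.000760 / 0.000011022 = 68.953 pc.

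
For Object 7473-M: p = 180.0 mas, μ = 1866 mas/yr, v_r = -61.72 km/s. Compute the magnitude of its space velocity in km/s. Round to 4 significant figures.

78.89 km/s

d = 1/p = 1/0.1800″ = 5.5556 pc.
μ = 1866 mas/yr = 1.866 ″/yr.
v_t = 4.740 μ d = 4.740 × 1.866 × 5.5556 = 49.138 km/s.
v = √(v_r² + v_t²) = √((-61.72)² + 49.138²) = √6223.9 = 78.892 km/s.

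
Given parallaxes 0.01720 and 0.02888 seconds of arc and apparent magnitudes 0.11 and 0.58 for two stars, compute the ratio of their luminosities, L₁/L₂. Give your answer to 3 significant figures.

d₁ = 1/p₁ = 1/0.01720″ = 58.14 pc; d₂ = 1/p₂ = 1/0.02888″ = 34.626 pc.
M₁ = m₁ − 5 log₁₀ d₁ + 5 = 0.11 − 8.8224 + 5 = -3.7124.
M₂ = 0.58 − 7.6970 + 5 = -2.1170.
L₁/L₂ = 10^(0.4(M₂ − M₁)) = 10^(0.4 × 1.5954) = 10^0.63816 = 4.3467.

L₁/L₂ = 4.35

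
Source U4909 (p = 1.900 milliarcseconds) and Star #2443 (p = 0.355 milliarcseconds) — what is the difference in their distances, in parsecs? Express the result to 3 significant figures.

d_A = 1/0.001900″ = 526.32 pc; d_B = 1/0.0003550″ = 2816.9 pc.
|d_B − d_A| = |2816.9 − 526.32| = 2290.6 pc.

2290 pc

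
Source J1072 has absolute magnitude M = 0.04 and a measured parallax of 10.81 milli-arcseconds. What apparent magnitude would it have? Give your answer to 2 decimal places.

m = 4.87

d = 1/p = 1/0.01081″ = 92.507 pc.
m − M = 5 log₁₀ d − 5 = 5 log₁₀(92.507) − 5 = 9.8309 − 5 = 4.8309.
m = M + (m − M) = 0.04 + 4.8309 = 4.87.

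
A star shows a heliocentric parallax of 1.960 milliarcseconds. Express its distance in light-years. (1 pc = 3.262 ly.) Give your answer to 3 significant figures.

p = 1.960 milliarcseconds = 0.001960 arcsec.
d = 1/p = 1/0.001960 = 510.2 pc.
In light-years: 510.2 × 3.262 = 1664.3 ly.

1660 light years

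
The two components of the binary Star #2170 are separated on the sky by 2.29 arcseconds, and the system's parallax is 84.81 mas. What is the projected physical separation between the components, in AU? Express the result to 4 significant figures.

d = 1/p = 1/0.08481″ = 11.791 pc.
At distance d (pc), an angle of θ arcsec spans θ·d AU: s = 2.29 × 11.791 = 27.001 AU.

27.00 AU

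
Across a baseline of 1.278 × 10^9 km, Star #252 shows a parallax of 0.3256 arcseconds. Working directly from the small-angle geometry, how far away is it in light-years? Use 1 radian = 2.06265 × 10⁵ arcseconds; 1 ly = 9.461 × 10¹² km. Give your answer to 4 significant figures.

85.57 ly

θ = 0.3256″ = 0.3256/206265 = 1.5786 × 10^-6 rad.
d = B/θ = (1.278 × 10^9) / (1.5786 × 10^-6) = 8.0958 × 10^14 km = (8.0958 × 10^14) / (9.461 × 10^12) ly = 85.57 ly.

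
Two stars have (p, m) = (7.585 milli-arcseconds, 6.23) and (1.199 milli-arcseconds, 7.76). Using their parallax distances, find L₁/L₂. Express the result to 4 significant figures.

L₁/L₂ = 0.1023

d₁ = 1/p₁ = 1/0.007585″ = 131.84 pc; d₂ = 1/p₂ = 1/0.001199″ = 834.03 pc.
M₁ = m₁ − 5 log₁₀ d₁ + 5 = 6.23 − 10.6002 + 5 = 0.6298.
M₂ = 7.76 − 14.6059 + 5 = -1.8459.
L₁/L₂ = 10^(0.4(M₂ − M₁)) = 10^(0.4 × (-2.4757)) = 10^(-0.99028) = 0.10226.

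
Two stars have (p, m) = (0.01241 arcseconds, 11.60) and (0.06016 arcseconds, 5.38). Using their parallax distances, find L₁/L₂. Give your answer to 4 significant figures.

d₁ = 1/p₁ = 1/0.01241″ = 80.58 pc; d₂ = 1/p₂ = 1/0.06016″ = 16.622 pc.
M₁ = m₁ − 5 log₁₀ d₁ + 5 = 11.60 − 9.5311 + 5 = 7.0689.
M₂ = 5.38 − 6.1034 + 5 = 4.2766.
L₁/L₂ = 10^(0.4(M₂ − M₁)) = 10^(0.4 × (-2.7923)) = 10^(-1.11692) = 0.076398.

L₁/L₂ = 0.07640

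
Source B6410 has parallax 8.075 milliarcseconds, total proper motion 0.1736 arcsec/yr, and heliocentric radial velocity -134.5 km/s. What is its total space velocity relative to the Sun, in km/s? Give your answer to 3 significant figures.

169 km/s

d = 1/p = 1/0.008075″ = 123.84 pc.
v_t = 4.740 μ d = 4.740 × 0.1736 × 123.84 = 101.9 km/s.
v = √(v_r² + v_t²) = √((-134.5)² + 101.9²) = √28473.9 = 168.74 km/s.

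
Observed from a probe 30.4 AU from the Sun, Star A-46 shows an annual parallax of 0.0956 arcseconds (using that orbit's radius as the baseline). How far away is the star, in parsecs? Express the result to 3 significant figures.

318 pc

With baseline B (in AU) and parallax p (in arcsec), d = B/p parsecs.
d = 30.4 / 0.0956 = 317.99 pc.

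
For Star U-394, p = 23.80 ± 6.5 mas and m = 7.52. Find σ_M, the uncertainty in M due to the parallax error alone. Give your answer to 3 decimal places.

σ_M = 0.593 mag

M = m − 5 log₁₀ d + 5 = m + 5 log₁₀ p + 5, so ∂M/∂p = 5/(p ln 10).
σ_M = (5/ln 10) · (σ_p/p) = 2.1715 × 6.5/23.80 = 2.1715 × 0.27311 = 0.59306.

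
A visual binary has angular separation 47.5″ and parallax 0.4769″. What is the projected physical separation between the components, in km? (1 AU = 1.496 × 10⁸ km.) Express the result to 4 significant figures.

1.490 × 10^10 km

d = 1/p = 1/0.4769″ = 2.0969 pc.
At distance d (pc), an angle of θ arcsec spans θ·d AU: s = 47.5 × 2.0969 = 99.603 AU.
= 99.603 × 1.496 × 10⁸ km = 1.4901 × 10^10 km.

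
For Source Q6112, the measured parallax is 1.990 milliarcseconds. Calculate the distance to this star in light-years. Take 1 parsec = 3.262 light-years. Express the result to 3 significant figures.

p = 1.990 milliarcseconds = 0.001990 arcsec.
d = 1/p = 1/0.001990 = 502.51 pc.
In light-years: 502.51 × 3.262 = 1639.2 ly.

1640 light years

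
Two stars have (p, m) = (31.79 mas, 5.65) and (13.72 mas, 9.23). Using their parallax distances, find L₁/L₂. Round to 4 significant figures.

L₁/L₂ = 5.036

d₁ = 1/p₁ = 1/0.03179″ = 31.456 pc; d₂ = 1/p₂ = 1/0.01372″ = 72.886 pc.
M₁ = m₁ − 5 log₁₀ d₁ + 5 = 5.65 − 7.4885 + 5 = 3.1615.
M₂ = 9.23 − 9.3132 + 5 = 4.9168.
L₁/L₂ = 10^(0.4(M₂ − M₁)) = 10^(0.4 × 1.7553) = 10^0.70212 = 5.0364.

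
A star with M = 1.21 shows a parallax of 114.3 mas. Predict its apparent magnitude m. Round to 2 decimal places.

m = 0.92

d = 1/p = 1/0.1143″ = 8.7489 pc.
m − M = 5 log₁₀ d − 5 = 5 log₁₀(8.7489) − 5 = 4.7098 − 5 = -0.2902.
m = M + (m − M) = 1.21 + (-0.2902) = 0.92.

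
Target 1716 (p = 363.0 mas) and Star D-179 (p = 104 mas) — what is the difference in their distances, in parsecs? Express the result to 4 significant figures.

d_A = 1/0.3630″ = 2.7548 pc; d_B = 1/0.1040″ = 9.6154 pc.
|d_B − d_A| = |9.6154 − 2.7548| = 6.8606 pc.

6.861 pc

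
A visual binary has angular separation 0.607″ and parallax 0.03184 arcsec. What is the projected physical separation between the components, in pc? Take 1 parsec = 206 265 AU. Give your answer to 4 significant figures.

d = 1/p = 1/0.03184″ = 31.407 pc.
At distance d (pc), an angle of θ arcsec spans θ·d AU: s = 0.607 × 31.407 = 19.064 AU.
= 19.064 / 206265 = 9.2425 × 10^-5 pc.

9.243 × 10^-5 pc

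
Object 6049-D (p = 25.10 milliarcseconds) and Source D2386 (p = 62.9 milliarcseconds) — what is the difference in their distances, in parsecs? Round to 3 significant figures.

23.9 pc

d_A = 1/0.02510″ = 39.841 pc; d_B = 1/0.06290″ = 15.898 pc.
|d_B − d_A| = |15.898 − 39.841| = 23.943 pc.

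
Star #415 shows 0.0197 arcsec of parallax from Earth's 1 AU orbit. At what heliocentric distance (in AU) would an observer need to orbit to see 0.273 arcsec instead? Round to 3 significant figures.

13.9 AU

Parallax scales linearly with baseline: p ∝ B, so B = p_target / p_Earth × 1 AU.
B = 0.273 / 0.0197 = 13.858 AU.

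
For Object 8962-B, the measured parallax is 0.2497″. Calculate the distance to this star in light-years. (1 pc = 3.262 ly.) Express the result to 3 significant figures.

d = 1/p = 1/0.2497 = 4.0048 pc.
In light-years: 4.0048 × 3.262 = 13.064 ly.

13.1 light years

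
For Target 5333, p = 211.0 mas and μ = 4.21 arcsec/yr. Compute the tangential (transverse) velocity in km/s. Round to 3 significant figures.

d = 1/p = 1/0.2110″ = 4.7393 pc.
v_t = 4.74 × μ × d = 4.74 × 4.21 × 4.7393 = 94.575 km/s.

94.6 km/s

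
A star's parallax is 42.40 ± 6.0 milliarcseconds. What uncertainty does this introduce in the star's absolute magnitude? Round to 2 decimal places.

σ_M = 0.31 mag

M = m − 5 log₁₀ d + 5 = m + 5 log₁₀ p + 5, so ∂M/∂p = 5/(p ln 10).
σ_M = (5/ln 10) · (σ_p/p) = 2.1715 × 6.0/42.40 = 2.1715 × 0.14151 = 0.30729.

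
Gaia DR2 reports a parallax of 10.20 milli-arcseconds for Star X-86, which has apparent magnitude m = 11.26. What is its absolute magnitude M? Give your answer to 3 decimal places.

d = 1/p = 1/0.01020″ = 98.039 pc.
m − M = 5 log₁₀(98.039) − 5 = 9.9570 − 5 = 4.9570.
M = m − (m − M) = 11.26 − 4.9570 = 6.303.

M = 6.303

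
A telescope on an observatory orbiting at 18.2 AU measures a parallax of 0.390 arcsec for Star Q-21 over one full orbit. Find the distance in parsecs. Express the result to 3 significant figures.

46.7 pc

With baseline B (in AU) and parallax p (in arcsec), d = B/p parsecs.
d = 18.2 / 0.390 = 46.667 pc.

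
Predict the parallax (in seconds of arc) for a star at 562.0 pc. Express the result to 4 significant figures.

0.001779 arcsec

p = 1/d = 1/562 = 0.0017794 arcsec.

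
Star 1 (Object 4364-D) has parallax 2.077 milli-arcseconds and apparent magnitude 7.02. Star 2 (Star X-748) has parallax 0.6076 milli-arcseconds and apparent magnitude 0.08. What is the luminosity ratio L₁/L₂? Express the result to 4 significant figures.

d₁ = 1/p₁ = 1/0.002077″ = 481.46 pc; d₂ = 1/p₂ = 1/0.0006076″ = 1645.8 pc.
M₁ = m₁ − 5 log₁₀ d₁ + 5 = 7.02 − 13.4128 + 5 = -1.3928.
M₂ = 0.08 − 16.0819 + 5 = -11.0019.
L₁/L₂ = 10^(0.4(M₂ − M₁)) = 10^(0.4 × (-9.6091)) = 10^(-3.84364) = 0.00014334.

L₁/L₂ = 0.0001433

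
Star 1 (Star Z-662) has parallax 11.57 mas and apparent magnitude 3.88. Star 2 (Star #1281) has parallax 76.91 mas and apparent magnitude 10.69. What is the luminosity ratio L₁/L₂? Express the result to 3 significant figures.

L₁/L₂ = 23400

d₁ = 1/p₁ = 1/0.01157″ = 86.43 pc; d₂ = 1/p₂ = 1/0.07691″ = 13.002 pc.
M₁ = m₁ − 5 log₁₀ d₁ + 5 = 3.88 − 9.6833 + 5 = -0.8033.
M₂ = 10.69 − 5.5701 + 5 = 10.1199.
L₁/L₂ = 10^(0.4(M₂ − M₁)) = 10^(0.4 × 10.9232) = 10^4.36928 = 23403.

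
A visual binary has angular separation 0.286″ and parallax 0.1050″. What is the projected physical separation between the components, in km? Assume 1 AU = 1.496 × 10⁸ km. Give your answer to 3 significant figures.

4.07 × 10^8 km

d = 1/p = 1/0.1050″ = 9.5238 pc.
At distance d (pc), an angle of θ arcsec spans θ·d AU: s = 0.286 × 9.5238 = 2.7238 AU.
= 2.7238 × 1.496 × 10⁸ km = 4.0748 × 10^8 km.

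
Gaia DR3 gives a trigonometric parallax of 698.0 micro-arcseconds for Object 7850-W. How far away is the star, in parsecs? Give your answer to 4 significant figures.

p = 698.0 micro-arcseconds = 0.0006980 arcsec.
d = 1/p = 1/0.0006980 = 1432.7 pc.

1433 pc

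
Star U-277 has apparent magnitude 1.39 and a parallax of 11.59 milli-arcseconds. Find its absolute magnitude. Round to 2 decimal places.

M = -3.29

d = 1/p = 1/0.01159″ = 86.281 pc.
m − M = 5 log₁₀(86.281) − 5 = 9.6796 − 5 = 4.6796.
M = m − (m − M) = 1.39 − 4.6796 = -3.29.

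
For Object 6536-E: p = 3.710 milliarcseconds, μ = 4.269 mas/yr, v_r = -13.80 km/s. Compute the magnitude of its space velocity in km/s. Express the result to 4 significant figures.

14.84 km/s

d = 1/p = 1/0.003710″ = 269.54 pc.
μ = 4.269 mas/yr = 0.004269 ″/yr.
v_t = 4.740 μ d = 4.740 × 0.004269 × 269.54 = 5.4542 km/s.
v = √(v_r² + v_t²) = √((-13.80)² + 5.4542²) = √220.188 = 14.839 km/s.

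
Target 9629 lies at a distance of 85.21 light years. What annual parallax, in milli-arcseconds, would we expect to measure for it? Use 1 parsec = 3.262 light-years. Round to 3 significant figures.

38.3 mas

d = 85.21 ly ÷ 3.262 = 26.122 pc.
p = 1/d = 1/26.122 = 0.038282 arcsec.
= 0.038282 × 1000 = 38.282 mas.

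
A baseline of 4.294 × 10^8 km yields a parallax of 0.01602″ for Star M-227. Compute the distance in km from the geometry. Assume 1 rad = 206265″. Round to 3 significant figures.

θ = 0.01602″ = 0.01602/206265 = 7.7667 × 10^-8 rad.
d = B/θ = (4.294 × 10^8) / (7.7667 × 10^-8) = 5.5287 × 10^15 km.

5.53 × 10^15 km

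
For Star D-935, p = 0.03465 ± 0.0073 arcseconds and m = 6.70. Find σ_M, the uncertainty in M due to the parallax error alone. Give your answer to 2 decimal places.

σ_M = 0.46 mag

M = m − 5 log₁₀ d + 5 = m + 5 log₁₀ p + 5, so ∂M/∂p = 5/(p ln 10).
σ_M = (5/ln 10) · (σ_p/p) = 2.1715 × 0.0073/0.03465 = 2.1715 × 0.21068 = 0.45749.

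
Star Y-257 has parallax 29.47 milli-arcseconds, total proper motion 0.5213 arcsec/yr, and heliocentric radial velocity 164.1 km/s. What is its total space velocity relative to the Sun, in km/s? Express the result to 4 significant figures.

184.3 km/s

d = 1/p = 1/0.02947″ = 33.933 pc.
v_t = 4.740 μ d = 4.740 × 0.5213 × 33.933 = 83.847 km/s.
v = √(v_r² + v_t²) = √(164.1² + 83.847²) = √33959.1 = 184.28 km/s.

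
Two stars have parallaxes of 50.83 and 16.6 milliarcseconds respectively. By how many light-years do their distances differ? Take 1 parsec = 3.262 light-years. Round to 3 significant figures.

d_A = 1/0.05083″ = 19.673 pc; d_B = 1/0.01660″ = 60.241 pc.
|d_B − d_A| = |60.241 − 19.673| = 40.568 pc = 40.568 × 3.262 ly = 132.33 ly.

132 ly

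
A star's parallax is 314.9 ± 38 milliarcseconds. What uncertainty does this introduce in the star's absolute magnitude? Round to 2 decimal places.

σ_M = 0.26 mag

M = m − 5 log₁₀ d + 5 = m + 5 log₁₀ p + 5, so ∂M/∂p = 5/(p ln 10).
σ_M = (5/ln 10) · (σ_p/p) = 2.1715 × 38/314.9 = 2.1715 × 0.12067 = 0.26203.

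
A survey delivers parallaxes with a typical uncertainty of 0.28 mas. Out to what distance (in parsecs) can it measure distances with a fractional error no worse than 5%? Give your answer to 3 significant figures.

σ_d/d = σ_p/p, so the condition is σ_p/p ≤ 0.05, i.e. p ≥ σ_p/0.05.
p_min = 0.28/0.05 = 5.6 mas = 0.0056 arcsec.
d_max = 1/p_min = 1/0.0056 = 178.57 pc.

179 pc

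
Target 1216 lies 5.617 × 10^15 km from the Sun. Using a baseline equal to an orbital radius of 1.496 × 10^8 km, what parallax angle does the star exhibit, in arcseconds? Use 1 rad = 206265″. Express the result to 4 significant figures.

θ ≈ B/d = (1.496 × 10^8) / (5.617 × 10^15) = 2.6633 × 10^-8 rad.
In arcseconds: 2.6633 × 10^-8 × 206265 = 0.0054935″.

0.005494 arcsec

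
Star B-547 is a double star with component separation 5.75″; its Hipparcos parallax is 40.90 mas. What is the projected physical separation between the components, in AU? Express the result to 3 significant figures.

d = 1/p = 1/0.04090″ = 24.45 pc.
At distance d (pc), an angle of θ arcsec spans θ·d AU: s = 5.75 × 24.45 = 140.59 AU.

141 AU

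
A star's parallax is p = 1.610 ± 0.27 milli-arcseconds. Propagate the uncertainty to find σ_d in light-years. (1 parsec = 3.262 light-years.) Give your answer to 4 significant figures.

d = 1/p, so σ_d = σ_p / p².
σ_d = 0.000270 / (0.001610)² = 0.000270 / 0.0000025921 = 104.16 pc = 104.16 × 3.262 ly = 339.77 ly.

339.8 ly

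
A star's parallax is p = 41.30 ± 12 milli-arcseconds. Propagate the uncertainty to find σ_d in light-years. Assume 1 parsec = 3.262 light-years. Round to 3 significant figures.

d = 1/p, so σ_d = σ_p / p².
σ_d = 0.0120 / (0.04130)² = 0.0120 / 0.0017057 = 7.0352 pc = 7.0352 × 3.262 ly = 22.949 ly.

22.9 ly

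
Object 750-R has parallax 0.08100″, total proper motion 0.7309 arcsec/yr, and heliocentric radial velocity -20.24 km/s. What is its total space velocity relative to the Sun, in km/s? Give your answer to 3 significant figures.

d = 1/p = 1/0.08100″ = 12.346 pc.
v_t = 4.740 μ d = 4.740 × 0.7309 × 12.346 = 42.772 km/s.
v = √(v_r² + v_t²) = √((-20.24)² + 42.772²) = √2239.1 = 47.319 km/s.

47.3 km/s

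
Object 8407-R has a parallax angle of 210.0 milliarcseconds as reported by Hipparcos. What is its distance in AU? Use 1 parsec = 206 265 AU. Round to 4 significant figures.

982200 AU

p = 210.0 milliarcseconds = 0.2100 arcsec.
d = 1/p = 1/0.2100 = 4.7619 pc.
In AU: 4.7619 × 206265 = 9.8221 × 10^5 AU.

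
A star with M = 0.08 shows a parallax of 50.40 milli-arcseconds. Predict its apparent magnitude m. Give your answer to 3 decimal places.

d = 1/p = 1/0.05040″ = 19.841 pc.
m − M = 5 log₁₀ d − 5 = 5 log₁₀(19.841) − 5 = 6.4878 − 5 = 1.4878.
m = M + (m − M) = 0.08 + 1.4878 = 1.568.

m = 1.568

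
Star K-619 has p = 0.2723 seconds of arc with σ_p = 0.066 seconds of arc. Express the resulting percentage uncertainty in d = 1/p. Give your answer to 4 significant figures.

24.24%

For d = 1/p, |σ_d/d| = |σ_p/p|.
σ_p/p = 0.066 / 0.2723 = 0.24238 = 24.238%.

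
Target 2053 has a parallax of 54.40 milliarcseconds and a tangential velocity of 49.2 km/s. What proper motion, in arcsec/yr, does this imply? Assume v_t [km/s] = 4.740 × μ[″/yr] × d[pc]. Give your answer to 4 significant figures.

d = 1/p = 1/0.05440″ = 18.382 pc.
μ = v_t / (4.74 d) = 49.2 / (4.74 × 18.382) = 49.2 / 87.131 = 0.56467 ″/yr.

0.5647 arcsec/yr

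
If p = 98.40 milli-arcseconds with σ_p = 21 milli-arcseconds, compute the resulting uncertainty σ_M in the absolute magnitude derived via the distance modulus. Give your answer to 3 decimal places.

σ_M = 0.463 mag

M = m − 5 log₁₀ d + 5 = m + 5 log₁₀ p + 5, so ∂M/∂p = 5/(p ln 10).
σ_M = (5/ln 10) · (σ_p/p) = 2.1715 × 21/98.40 = 2.1715 × 0.21341 = 0.46342.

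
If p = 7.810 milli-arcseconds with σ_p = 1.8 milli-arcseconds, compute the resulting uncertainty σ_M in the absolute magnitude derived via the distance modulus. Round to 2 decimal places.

σ_M = 0.50 mag

M = m − 5 log₁₀ d + 5 = m + 5 log₁₀ p + 5, so ∂M/∂p = 5/(p ln 10).
σ_M = (5/ln 10) · (σ_p/p) = 2.1715 × 1.8/7.810 = 2.1715 × 0.23047 = 0.50047.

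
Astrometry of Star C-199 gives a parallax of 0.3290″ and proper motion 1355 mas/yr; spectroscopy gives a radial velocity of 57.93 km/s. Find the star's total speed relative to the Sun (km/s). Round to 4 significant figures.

61.13 km/s

d = 1/p = 1/0.3290″ = 3.0395 pc.
μ = 1355 mas/yr = 1.355 ″/yr.
v_t = 4.740 μ d = 4.740 × 1.355 × 3.0395 = 19.522 km/s.
v = √(v_r² + v_t²) = √(57.93² + 19.522²) = √3736.99 = 61.131 km/s.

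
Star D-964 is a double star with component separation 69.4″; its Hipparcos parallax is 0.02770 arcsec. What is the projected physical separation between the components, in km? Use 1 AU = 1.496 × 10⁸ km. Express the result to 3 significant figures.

d = 1/p = 1/0.02770″ = 36.101 pc.
At distance d (pc), an angle of θ arcsec spans θ·d AU: s = 69.4 × 36.101 = 2505.4 AU.
= 2505.4 × 1.496 × 10⁸ km = 3.7481 × 10^11 km.

3.75 × 10^11 km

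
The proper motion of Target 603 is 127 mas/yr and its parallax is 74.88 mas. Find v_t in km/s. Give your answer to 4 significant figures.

8.039 km/s

d = 1/p = 1/0.07488″ = 13.355 pc.
μ = 127 mas/yr = 0.127 ″/yr.
v_t = 4.74 × μ × d = 4.74 × 0.127 × 13.355 = 8.0394 km/s.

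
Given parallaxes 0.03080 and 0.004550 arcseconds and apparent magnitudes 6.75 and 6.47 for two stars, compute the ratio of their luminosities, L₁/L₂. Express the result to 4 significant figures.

d₁ = 1/p₁ = 1/0.03080″ = 32.468 pc; d₂ = 1/p₂ = 1/0.004550″ = 219.78 pc.
M₁ = m₁ − 5 log₁₀ d₁ + 5 = 6.75 − 7.5573 + 5 = 4.1927.
M₂ = 6.47 − 11.7099 + 5 = -0.2399.
L₁/L₂ = 10^(0.4(M₂ − M₁)) = 10^(0.4 × (-4.4326)) = 10^(-1.77304) = 0.016864.

L₁/L₂ = 0.01686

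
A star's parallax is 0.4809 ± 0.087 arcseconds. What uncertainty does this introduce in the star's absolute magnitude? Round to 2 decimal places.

σ_M = 0.39 mag

M = m − 5 log₁₀ d + 5 = m + 5 log₁₀ p + 5, so ∂M/∂p = 5/(p ln 10).
σ_M = (5/ln 10) · (σ_p/p) = 2.1715 × 0.087/0.4809 = 2.1715 × 0.18091 = 0.39285.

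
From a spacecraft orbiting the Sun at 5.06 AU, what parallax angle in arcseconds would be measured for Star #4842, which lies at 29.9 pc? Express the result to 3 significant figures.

p (arcsec) = B (AU) / d (pc).
p = 5.06 / 29.9 = 0.16923 arcsec.

0.169 arcsec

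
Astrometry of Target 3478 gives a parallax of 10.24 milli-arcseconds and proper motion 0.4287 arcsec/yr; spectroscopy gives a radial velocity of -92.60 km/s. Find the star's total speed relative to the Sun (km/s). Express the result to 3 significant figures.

219 km/s

d = 1/p = 1/0.01024″ = 97.656 pc.
v_t = 4.740 μ d = 4.740 × 0.4287 × 97.656 = 198.44 km/s.
v = √(v_r² + v_t²) = √((-92.60)² + 198.44²) = √47953.2 = 218.98 km/s.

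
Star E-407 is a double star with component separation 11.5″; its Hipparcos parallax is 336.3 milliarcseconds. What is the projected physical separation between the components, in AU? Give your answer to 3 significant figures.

d = 1/p = 1/0.3363″ = 2.9735 pc.
At distance d (pc), an angle of θ arcsec spans θ·d AU: s = 11.5 × 2.9735 = 34.195 AU.

34.2 AU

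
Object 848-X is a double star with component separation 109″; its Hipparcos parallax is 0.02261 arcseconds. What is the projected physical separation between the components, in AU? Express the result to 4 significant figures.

d = 1/p = 1/0.02261″ = 44.228 pc.
At distance d (pc), an angle of θ arcsec spans θ·d AU: s = 109 × 44.228 = 4820.9 AU.

4821 AU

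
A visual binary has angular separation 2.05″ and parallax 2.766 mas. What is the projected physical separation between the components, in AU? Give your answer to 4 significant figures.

741.1 AU

d = 1/p = 1/0.002766″ = 361.53 pc.
At distance d (pc), an angle of θ arcsec spans θ·d AU: s = 2.05 × 361.53 = 741.14 AU.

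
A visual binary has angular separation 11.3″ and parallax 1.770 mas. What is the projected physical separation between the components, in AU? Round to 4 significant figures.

d = 1/p = 1/0.001770″ = 564.97 pc.
At distance d (pc), an angle of θ arcsec spans θ·d AU: s = 11.3 × 564.97 = 6384.2 AU.

6384 AU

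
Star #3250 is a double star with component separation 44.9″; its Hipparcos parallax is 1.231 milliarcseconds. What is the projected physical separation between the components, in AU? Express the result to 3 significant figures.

d = 1/p = 1/0.001231″ = 812.35 pc.
At distance d (pc), an angle of θ arcsec spans θ·d AU: s = 44.9 × 812.35 = 36475 AU.

36500 AU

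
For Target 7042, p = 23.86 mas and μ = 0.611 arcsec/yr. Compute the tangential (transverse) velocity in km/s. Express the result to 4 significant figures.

121.4 km/s

d = 1/p = 1/0.02386″ = 41.911 pc.
v_t = 4.74 × μ × d = 4.74 × 0.611 × 41.911 = 121.38 km/s.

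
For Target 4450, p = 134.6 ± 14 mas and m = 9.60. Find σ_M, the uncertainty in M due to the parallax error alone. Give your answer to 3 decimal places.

σ_M = 0.226 mag

M = m − 5 log₁₀ d + 5 = m + 5 log₁₀ p + 5, so ∂M/∂p = 5/(p ln 10).
σ_M = (5/ln 10) · (σ_p/p) = 2.1715 × 14/134.6 = 2.1715 × 0.10401 = 0.22586.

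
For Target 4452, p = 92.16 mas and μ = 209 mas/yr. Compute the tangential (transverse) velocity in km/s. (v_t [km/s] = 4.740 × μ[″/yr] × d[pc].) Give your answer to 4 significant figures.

d = 1/p = 1/0.09216″ = 10.851 pc.
μ = 209 mas/yr = 0.209 ″/yr.
v_t = 4.74 × μ × d = 4.74 × 0.209 × 10.851 = 10.75 km/s.

10.75 km/s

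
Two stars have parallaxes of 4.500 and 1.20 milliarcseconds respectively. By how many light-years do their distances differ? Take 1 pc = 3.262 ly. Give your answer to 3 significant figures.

1990 ly

d_A = 1/0.004500″ = 222.22 pc; d_B = 1/0.001200″ = 833.33 pc.
|d_B − d_A| = |833.33 − 222.22| = 611.11 pc = 611.11 × 3.262 ly = 1993.4 ly.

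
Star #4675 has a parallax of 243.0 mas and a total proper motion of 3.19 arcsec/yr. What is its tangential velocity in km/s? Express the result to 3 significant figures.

62.2 km/s

d = 1/p = 1/0.2430″ = 4.1152 pc.
v_t = 4.74 × μ × d = 4.74 × 3.19 × 4.1152 = 62.224 km/s.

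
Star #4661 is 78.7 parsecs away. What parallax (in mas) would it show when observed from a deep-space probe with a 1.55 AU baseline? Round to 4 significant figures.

19.70 mas

p (arcsec) = B (AU) / d (pc).
p = 1.55 / 78.7 = 0.019695 arcsec = 19.695 mas.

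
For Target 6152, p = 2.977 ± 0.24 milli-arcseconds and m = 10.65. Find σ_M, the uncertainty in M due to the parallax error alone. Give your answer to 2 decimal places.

M = m − 5 log₁₀ d + 5 = m + 5 log₁₀ p + 5, so ∂M/∂p = 5/(p ln 10).
σ_M = (5/ln 10) · (σ_p/p) = 2.1715 × 0.24/2.977 = 2.1715 × 0.080618 = 0.17506.

σ_M = 0.18 mag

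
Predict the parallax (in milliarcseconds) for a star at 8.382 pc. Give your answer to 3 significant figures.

p = 1/d = 1/8.382 = 0.1193 arcsec.
= 0.1193 × 1000 = 119.3 mas.

119 mas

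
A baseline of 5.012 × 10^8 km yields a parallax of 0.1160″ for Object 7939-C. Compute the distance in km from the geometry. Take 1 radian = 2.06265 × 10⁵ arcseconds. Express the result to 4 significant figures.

8.912 × 10^14 km

θ = 0.1160″ = 0.1160/206265 = 5.6238 × 10^-7 rad.
d = B/θ = (5.012 × 10^8) / (5.6238 × 10^-7) = 8.9121 × 10^14 km.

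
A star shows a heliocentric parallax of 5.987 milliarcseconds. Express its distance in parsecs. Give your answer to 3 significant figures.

167 pc

p = 5.987 milliarcseconds = 0.005987 arcsec.
d = 1/p = 1/0.005987 = 167.03 pc.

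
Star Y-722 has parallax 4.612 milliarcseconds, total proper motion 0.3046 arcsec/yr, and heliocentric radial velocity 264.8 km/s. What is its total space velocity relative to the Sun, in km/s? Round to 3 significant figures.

d = 1/p = 1/0.004612″ = 216.83 pc.
v_t = 4.740 μ d = 4.740 × 0.3046 × 216.83 = 313.06 km/s.
v = √(v_r² + v_t²) = √(264.8² + 313.06²) = √168126 = 410.03 km/s.

410 km/s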